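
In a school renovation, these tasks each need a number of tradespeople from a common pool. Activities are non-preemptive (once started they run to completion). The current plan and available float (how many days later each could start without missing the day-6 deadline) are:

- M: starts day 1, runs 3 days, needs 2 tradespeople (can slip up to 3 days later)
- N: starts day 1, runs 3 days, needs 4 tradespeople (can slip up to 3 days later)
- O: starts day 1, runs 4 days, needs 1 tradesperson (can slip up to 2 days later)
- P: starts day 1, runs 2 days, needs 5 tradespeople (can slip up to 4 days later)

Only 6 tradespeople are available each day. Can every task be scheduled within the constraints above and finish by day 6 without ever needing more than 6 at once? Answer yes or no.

no

The minimum achievable peak is 7; 6 < 7, so no feasible schedule stays within the cap.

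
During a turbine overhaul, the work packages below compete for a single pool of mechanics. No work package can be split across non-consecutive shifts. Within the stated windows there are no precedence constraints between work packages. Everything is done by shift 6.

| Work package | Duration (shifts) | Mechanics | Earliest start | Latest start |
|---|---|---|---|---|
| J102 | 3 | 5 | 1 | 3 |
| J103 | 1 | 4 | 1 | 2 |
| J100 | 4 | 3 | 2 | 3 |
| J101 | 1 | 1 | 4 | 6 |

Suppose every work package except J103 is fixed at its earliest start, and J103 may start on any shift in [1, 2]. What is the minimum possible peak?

9

J103@1: s1:9  s2:8  s3:8  s4:4  s5:3  s6:0 → peak 9
J103@2: s1:5  s2:12  s3:8  s4:4  s5:3  s6:0 → peak 12
Best is J103@1, peak 9.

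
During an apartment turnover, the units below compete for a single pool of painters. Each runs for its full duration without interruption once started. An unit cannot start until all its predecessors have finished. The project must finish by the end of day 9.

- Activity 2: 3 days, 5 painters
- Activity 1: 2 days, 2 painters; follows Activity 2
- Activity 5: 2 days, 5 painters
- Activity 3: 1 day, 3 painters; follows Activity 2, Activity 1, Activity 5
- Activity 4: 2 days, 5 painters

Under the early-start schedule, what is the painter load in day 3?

5

At early start, day 3 has: Activity 2.
Demand: 5 = 5.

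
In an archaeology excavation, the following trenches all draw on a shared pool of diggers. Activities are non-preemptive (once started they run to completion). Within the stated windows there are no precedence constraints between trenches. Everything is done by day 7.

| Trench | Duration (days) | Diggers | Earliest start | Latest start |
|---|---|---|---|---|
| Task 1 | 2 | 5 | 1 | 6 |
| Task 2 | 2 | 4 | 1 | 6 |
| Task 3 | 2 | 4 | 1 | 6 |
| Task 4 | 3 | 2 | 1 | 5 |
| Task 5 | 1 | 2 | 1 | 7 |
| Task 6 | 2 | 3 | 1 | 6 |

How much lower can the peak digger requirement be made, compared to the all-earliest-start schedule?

Early-start peak: d1:20  d2:18  d3:2  d4:0  d5:0  d6:0  d7:0 ⇒ 20.
Leveled (Task 1@1, Task 2@3, Task 3@5, Task 4@1, Task 5@4, Task 6@5): d1:7  d2:7  d3:6  d4:6  d5:7  d6:7  d7:0 ⇒ 7.
Reduction 20 − 7 = 13.

13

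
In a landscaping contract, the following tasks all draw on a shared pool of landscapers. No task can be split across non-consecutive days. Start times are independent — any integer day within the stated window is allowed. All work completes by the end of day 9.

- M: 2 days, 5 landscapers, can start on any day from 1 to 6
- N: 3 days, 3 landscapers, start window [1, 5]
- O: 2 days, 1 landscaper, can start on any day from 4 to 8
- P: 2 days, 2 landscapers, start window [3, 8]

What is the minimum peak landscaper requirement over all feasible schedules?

5

Early-start (M@1, N@1, O@4, P@3) gives peak 8: d1:8  d2:8  d3:5  d4:3  d5:1  d6:0  d7:0  d8:0  d9:0.
Shift N→3, P→6.
Schedule M@1, N@3, O@4, P@6: d1:5  d2:5  d3:3  d4:4  d5:4  d6:2  d7:2  d8:0  d9:0 — peak 5.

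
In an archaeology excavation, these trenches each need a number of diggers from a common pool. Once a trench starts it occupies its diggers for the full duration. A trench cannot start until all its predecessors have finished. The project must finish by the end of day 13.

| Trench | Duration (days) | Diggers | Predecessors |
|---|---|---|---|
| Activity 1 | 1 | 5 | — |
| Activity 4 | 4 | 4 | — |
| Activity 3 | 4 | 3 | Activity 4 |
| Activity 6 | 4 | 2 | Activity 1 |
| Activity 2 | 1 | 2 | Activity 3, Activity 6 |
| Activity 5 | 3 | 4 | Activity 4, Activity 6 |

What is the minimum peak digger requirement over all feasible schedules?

Early-start (Activity 1@1, Activity 4@1, Activity 3@5, Activity 6@2, Activity 2@9, Activity 5@6) gives peak 9: d1:9  d2:6  d3:6  d4:6  d5:5  d6:7  d7:7  d8:7  d9:2  d10:0  d11:0  d12:0  d13:0.
Shift Activity 4→2, Activity 3→6, Activity 6→6, Activity 2→10, Activity 5→11.
Schedule Activity 1@1, Activity 4@2, Activity 3@6, Activity 6@6, Activity 2@10, Activity 5@11: d1:5  d2:4  d3:4  d4:4  d5:4  d6:5  d7:5  d8:5  d9:5  d10:2  d11:4  d12:4  d13:4 — peak 5.
Total digger-days = 55 over 13 days ⇒ peak ≥ ⌈55/13⌉ = 5, so 5 is optimal.

5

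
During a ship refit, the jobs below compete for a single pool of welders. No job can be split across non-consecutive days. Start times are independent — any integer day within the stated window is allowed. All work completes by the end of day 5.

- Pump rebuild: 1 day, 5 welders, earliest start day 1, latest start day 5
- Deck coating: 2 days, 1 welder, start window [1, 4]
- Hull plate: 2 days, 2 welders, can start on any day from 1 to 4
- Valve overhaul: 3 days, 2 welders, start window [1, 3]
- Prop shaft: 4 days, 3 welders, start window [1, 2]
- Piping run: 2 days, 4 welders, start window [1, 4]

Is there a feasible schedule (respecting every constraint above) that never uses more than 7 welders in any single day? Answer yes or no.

Total welder-days = 37; over 5 days the average is 37/5 > 7, so some day must exceed 7.

no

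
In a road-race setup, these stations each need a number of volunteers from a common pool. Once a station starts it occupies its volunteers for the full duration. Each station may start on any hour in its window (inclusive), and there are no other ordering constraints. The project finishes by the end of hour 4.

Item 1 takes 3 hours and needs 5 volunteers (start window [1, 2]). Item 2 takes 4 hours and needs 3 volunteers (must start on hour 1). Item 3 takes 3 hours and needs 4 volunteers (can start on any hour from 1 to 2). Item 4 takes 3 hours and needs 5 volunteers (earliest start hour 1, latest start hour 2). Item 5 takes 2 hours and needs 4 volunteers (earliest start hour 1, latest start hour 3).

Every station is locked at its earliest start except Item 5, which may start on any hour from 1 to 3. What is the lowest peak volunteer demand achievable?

21

Item 5@1: h1:21  h2:21  h3:17  h4:3 → peak 21
Item 5@2: h1:17  h2:21  h3:21  h4:3 → peak 21
Item 5@3: h1:17  h2:17  h3:21  h4:7 → peak 21
Best is Item 5@1, peak 21.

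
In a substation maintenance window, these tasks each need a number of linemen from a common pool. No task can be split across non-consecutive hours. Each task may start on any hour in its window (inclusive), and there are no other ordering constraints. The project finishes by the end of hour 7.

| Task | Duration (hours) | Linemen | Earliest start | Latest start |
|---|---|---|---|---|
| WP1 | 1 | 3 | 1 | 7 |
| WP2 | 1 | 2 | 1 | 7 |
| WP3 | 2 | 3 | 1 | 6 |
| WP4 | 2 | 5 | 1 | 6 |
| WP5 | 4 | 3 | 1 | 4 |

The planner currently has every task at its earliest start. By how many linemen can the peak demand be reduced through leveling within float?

10

Early-start peak: h1:16  h2:11  h3:3  h4:3  h5:0  h6:0  h7:0 ⇒ 16.
Leveled (WP1@1, WP2@1, WP3@2, WP4@6, WP5@2): h1:5  h2:6  h3:6  h4:3  h5:3  h6:5  h7:5 ⇒ 6.
Reduction 16 − 6 = 10.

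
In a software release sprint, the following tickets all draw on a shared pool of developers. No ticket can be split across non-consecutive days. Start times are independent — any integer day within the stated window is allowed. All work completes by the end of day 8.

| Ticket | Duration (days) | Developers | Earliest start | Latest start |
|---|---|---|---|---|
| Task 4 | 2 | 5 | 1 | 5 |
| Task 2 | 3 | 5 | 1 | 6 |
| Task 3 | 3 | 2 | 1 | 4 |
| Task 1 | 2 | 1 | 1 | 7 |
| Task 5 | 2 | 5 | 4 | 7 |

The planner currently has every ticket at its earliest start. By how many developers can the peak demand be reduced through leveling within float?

Early-start peak: d1:13  d2:13  d3:7  d4:5  d5:5  d6:0  d7:0  d8:0 ⇒ 13.
Leveled (Task 4@1, Task 2@3, Task 3@1, Task 1@4, Task 5@6): d1:7  d2:7  d3:7  d4:6  d5:6  d6:5  d7:5  d8:0 ⇒ 7.
Reduction 13 − 7 = 6.

6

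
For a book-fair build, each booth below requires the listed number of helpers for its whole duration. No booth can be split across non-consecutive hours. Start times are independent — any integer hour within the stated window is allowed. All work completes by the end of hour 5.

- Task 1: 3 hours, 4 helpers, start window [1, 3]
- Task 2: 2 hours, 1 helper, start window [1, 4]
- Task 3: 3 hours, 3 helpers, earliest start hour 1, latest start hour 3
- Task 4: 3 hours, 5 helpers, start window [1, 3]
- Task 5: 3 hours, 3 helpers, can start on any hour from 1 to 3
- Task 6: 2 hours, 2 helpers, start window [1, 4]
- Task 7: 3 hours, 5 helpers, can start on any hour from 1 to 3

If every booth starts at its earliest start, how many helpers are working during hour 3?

At early start, hour 3 has: Task 1, Task 3, Task 4, Task 5, Task 7.
Demand: 4 + 3 + 5 + 3 + 5 = 20.

20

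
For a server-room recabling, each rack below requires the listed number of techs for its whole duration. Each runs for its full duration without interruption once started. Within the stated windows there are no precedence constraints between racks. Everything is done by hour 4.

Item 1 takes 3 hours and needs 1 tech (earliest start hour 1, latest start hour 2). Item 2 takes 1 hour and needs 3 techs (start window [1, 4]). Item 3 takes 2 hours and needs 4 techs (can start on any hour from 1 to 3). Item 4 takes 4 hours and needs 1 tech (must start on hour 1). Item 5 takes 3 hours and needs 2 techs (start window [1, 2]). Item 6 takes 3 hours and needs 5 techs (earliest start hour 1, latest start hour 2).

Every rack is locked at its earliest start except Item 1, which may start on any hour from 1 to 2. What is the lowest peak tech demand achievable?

Item 1@1: h1:16  h2:13  h3:9  h4:1 → peak 16
Item 1@2: h1:15  h2:13  h3:9  h4:2 → peak 15
Best is Item 1@2, peak 15.

15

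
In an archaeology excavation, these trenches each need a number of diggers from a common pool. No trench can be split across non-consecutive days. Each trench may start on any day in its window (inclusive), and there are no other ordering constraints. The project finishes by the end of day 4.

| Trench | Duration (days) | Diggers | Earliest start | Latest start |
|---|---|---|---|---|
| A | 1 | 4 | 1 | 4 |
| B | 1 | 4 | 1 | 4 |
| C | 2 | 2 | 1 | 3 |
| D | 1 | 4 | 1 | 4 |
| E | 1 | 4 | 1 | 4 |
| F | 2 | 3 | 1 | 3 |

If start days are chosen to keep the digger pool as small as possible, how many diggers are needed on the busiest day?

7

Early-start (A@1, B@1, C@1, D@1, E@1, F@1) gives peak 21: d1:21  d2:5  d3:0  d4:0.
Shift B→2, D→3, E→4, F→3.
Schedule A@1, B@2, C@1, D@3, E@4, F@3: d1:6  d2:6  d3:7  d4:7 — peak 7.
Total digger-days = 26 over 4 days ⇒ peak ≥ ⌈26/4⌉ = 7, so 7 is optimal.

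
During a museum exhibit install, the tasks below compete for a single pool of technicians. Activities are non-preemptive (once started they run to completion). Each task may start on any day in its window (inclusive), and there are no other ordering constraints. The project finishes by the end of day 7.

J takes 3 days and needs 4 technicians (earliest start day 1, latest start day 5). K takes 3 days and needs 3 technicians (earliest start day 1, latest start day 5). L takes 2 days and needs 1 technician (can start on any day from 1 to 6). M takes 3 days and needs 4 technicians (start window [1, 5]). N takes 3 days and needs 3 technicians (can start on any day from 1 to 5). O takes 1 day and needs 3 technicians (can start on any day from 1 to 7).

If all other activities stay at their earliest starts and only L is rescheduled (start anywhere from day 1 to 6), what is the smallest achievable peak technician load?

17

L@1: d1:18  d2:15  d3:14  d4:0  d5:0  d6:0  d7:0 → peak 18
L@2: d1:17  d2:15  d3:15  d4:0  d5:0  d6:0  d7:0 → peak 17
L@3: d1:17  d2:14  d3:15  d4:1  d5:0  d6:0  d7:0 → peak 17
L@4: d1:17  d2:14  d3:14  d4:1  d5:1  d6:0  d7:0 → peak 17
L@5: d1:17  d2:14  d3:14  d4:0  d5:1  d6:1  d7:0 → peak 17
L@6: d1:17  d2:14  d3:14  d4:0  d5:0  d6:1  d7:1 → peak 17
Best is L@2, peak 17.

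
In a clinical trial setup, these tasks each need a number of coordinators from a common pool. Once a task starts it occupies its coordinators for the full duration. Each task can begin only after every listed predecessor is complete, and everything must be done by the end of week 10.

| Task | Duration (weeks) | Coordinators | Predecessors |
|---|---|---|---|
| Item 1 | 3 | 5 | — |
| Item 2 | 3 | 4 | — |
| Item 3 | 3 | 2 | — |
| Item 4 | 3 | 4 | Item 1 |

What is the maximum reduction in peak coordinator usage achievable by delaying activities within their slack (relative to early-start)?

5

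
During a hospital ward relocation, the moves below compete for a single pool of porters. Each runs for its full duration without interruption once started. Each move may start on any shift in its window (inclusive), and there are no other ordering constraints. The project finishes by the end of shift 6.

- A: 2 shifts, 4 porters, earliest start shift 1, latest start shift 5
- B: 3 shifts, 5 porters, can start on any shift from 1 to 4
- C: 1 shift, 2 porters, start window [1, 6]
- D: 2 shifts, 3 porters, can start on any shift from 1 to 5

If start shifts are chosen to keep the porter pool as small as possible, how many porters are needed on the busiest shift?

Early-start (A@1, B@1, C@1, D@1) gives peak 14: s1:14  s2:12  s3:5  s4:0  s5:0  s6:0.
Shift B→3, C→3.
Schedule A@1, B@3, C@3, D@1: s1:7  s2:7  s3:7  s4:5  s5:5  s6:0 — peak 7.

7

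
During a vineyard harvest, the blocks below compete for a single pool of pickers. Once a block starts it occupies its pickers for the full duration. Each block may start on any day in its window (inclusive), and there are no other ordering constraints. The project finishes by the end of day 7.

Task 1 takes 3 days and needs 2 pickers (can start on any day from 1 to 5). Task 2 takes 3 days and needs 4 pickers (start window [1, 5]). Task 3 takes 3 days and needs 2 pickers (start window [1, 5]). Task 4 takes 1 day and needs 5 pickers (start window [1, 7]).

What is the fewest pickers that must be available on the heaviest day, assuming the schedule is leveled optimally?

5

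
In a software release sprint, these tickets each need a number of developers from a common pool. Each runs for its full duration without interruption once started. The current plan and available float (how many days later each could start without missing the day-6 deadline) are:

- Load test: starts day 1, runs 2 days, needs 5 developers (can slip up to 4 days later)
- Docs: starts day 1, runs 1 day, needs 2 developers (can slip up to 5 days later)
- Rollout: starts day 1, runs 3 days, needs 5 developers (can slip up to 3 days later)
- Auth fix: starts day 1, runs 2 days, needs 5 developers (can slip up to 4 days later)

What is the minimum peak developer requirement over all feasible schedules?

Early-start (Load test@1, Docs@1, Rollout@1, Auth fix@1) gives peak 17: d1:17  d2:15  d3:5  d4:0  d5:0  d6:0.
Shift Rollout→2, Auth fix→3.
Schedule Load test@1, Docs@1, Rollout@2, Auth fix@3: d1:7  d2:10  d3:10  d4:10  d5:0  d6:0 — peak 10.

10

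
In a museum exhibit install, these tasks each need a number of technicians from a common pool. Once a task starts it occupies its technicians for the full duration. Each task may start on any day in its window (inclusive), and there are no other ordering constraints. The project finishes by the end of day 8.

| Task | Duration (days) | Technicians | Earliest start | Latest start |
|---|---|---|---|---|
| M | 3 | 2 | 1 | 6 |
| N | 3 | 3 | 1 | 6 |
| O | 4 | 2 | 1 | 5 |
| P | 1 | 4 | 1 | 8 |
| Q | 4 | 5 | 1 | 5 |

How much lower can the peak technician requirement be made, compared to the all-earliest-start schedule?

9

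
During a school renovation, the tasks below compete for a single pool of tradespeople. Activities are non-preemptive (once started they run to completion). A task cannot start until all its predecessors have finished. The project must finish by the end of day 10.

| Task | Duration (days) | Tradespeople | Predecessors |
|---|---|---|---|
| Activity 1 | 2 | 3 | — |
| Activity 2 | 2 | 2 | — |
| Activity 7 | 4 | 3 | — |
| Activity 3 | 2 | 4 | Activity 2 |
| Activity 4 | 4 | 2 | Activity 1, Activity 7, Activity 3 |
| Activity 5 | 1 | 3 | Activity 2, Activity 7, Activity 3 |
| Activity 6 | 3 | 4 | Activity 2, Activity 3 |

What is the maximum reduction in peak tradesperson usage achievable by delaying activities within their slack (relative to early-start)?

3

Early-start peak: d1:8  d2:8  d3:7  d4:7  d5:9  d6:6  d7:6  d8:2  d9:0  d10:0 ⇒ 9.
Leveled (Activity 1@1, Activity 2@3, Activity 7@1, Activity 3@5, Activity 4@7, Activity 5@7, Activity 6@8): d1:6  d2:6  d3:5  d4:5  d5:4  d6:4  d7:5  d8:6  d9:6  d10:6 ⇒ 6.
Reduction 9 − 6 = 3.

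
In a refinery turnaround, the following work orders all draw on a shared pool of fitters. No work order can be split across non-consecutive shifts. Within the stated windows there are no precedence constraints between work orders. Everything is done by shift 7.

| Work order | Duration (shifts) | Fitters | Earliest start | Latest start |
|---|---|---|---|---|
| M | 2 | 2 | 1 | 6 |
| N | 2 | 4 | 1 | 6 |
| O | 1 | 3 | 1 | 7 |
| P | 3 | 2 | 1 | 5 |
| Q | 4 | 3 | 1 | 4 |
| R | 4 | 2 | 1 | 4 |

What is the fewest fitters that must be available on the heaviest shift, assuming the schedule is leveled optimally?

7

Early-start (M@1, N@1, O@1, P@1, Q@1, R@1) gives peak 16: s1:16  s2:13  s3:7  s4:5  s5:0  s6:0  s7:0.
Shift O→3, P→3, Q→4, R→3.
Schedule M@1, N@1, O@3, P@3, Q@4, R@3: s1:6  s2:6  s3:7  s4:7  s5:7  s6:5  s7:3 — peak 7.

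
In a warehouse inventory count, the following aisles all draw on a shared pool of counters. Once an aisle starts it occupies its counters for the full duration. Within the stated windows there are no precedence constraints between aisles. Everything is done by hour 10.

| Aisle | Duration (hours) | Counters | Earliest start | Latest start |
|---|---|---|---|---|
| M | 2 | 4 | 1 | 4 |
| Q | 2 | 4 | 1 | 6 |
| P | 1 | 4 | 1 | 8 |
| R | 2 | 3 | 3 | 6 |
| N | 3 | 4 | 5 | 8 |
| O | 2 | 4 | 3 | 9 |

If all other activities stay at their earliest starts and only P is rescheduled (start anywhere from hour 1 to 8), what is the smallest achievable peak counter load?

P@1: h1:12  h2:8  h3:7  h4:7  h5:4  h6:4  h7:4  h8:0  h9:0  h10:0 → peak 12
P@2: h1:8  h2:12  h3:7  h4:7  h5:4  h6:4  h7:4  h8:0  h9:0  h10:0 → peak 12
P@3: h1:8  h2:8  h3:11  h4:7  h5:4  h6:4  h7:4  h8:0  h9:0  h10:0 → peak 11
P@4: h1:8  h2:8  h3:7  h4:11  h5:4  h6:4  h7:4  h8:0  h9:0  h10:0 → peak 11
P@5: h1:8  h2:8  h3:7  h4:7  h5:8  h6:4  h7:4  h8:0  h9:0  h10:0 → peak 8
P@6: h1:8  h2:8  h3:7  h4:7  h5:4  h6:8  h7:4  h8:0  h9:0  h10:0 → peak 8
P@7: h1:8  h2:8  h3:7  h4:7  h5:4  h6:4  h7:8  h8:0  h9:0  h10:0 → peak 8
P@8: h1:8  h2:8  h3:7  h4:7  h5:4  h6:4  h7:4  h8:4  h9:0  h10:0 → peak 8
Best is P@5, peak 8.

8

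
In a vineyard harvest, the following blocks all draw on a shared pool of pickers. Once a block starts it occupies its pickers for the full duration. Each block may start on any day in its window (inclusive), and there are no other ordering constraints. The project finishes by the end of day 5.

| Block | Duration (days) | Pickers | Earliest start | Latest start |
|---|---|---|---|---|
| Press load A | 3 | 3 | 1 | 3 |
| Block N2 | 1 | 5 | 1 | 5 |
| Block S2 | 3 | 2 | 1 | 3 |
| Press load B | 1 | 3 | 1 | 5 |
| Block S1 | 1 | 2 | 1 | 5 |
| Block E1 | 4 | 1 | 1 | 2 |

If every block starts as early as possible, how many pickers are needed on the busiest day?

16

Early-start schedule: Press load A@1, Block N2@1, Block S2@1, Press load B@1, Block S1@1, Block E1@1.
Load per day: day 1: 16, day 2: 6, day 3: 6, day 4: 1, day 5: 0.
Peak is 16.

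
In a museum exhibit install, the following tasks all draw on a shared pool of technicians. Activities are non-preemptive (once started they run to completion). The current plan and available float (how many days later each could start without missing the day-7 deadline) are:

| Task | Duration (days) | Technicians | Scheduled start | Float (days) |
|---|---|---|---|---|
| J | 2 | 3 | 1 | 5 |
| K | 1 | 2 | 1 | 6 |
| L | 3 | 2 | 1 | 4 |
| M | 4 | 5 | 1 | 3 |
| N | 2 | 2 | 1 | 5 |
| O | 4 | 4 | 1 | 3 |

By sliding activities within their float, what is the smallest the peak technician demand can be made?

Early-start (J@1, K@1, L@1, M@1, N@1, O@1) gives peak 18: d1:18  d2:16  d3:11  d4:9  d5:0  d6:0  d7:0.
Shift M→3, O→4.
Schedule J@1, K@1, L@1, M@3, N@1, O@4: d1:9  d2:7  d3:7  d4:9  d5:9  d6:9  d7:4 — peak 9.

9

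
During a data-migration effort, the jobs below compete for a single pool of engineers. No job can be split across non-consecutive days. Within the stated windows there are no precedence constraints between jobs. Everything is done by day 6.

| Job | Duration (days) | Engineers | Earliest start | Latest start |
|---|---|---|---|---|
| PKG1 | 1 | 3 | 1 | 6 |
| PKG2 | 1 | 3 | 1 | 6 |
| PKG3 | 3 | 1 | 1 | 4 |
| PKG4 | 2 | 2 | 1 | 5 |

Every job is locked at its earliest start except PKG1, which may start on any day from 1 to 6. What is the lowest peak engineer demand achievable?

6

PKG1@1: d1:9  d2:3  d3:1  d4:0  d5:0  d6:0 → peak 9
PKG1@2: d1:6  d2:6  d3:1  d4:0  d5:0  d6:0 → peak 6
PKG1@3: d1:6  d2:3  d3:4  d4:0  d5:0  d6:0 → peak 6
PKG1@4: d1:6  d2:3  d3:1  d4:3  d5:0  d6:0 → peak 6
PKG1@5: d1:6  d2:3  d3:1  d4:0  d5:3  d6:0 → peak 6
PKG1@6: d1:6  d2:3  d3:1  d4:0  d5:0  d6:3 → peak 6
Best is PKG1@2, peak 6.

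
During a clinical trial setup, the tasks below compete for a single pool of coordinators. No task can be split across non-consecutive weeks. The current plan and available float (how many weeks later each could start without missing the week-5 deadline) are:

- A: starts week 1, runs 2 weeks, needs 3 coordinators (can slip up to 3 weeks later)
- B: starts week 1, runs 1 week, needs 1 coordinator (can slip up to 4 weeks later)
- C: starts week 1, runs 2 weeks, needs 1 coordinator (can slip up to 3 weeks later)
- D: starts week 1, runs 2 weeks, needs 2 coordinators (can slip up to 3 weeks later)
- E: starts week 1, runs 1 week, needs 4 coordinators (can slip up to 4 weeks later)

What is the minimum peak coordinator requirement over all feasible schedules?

Early-start (A@1, B@1, C@1, D@1, E@1) gives peak 11: w1:11  w2:6  w3:0  w4:0  w5:0.
Shift C→2, D→3, E→5.
Schedule A@1, B@1, C@2, D@3, E@5: w1:4  w2:4  w3:3  w4:2  w5:4 — peak 4.
Total coordinator-weeks = 17 over 5 weeks ⇒ peak ≥ ⌈17/5⌉ = 4, so 4 is optimal.

4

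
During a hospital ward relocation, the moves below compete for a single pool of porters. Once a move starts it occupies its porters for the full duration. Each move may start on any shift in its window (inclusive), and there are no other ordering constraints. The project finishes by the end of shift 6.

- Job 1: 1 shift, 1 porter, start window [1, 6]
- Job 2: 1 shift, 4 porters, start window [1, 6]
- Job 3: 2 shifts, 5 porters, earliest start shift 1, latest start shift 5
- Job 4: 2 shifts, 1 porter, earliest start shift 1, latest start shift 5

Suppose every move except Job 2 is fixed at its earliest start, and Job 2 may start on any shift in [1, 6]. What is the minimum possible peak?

Job 2@1: s1:11  s2:6  s3:0  s4:0  s5:0  s6:0 → peak 11
Job 2@2: s1:7  s2:10  s3:0  s4:0  s5:0  s6:0 → peak 10
Job 2@3: s1:7  s2:6  s3:4  s4:0  s5:0  s6:0 → peak 7
Job 2@4: s1:7  s2:6  s3:0  s4:4  s5:0  s6:0 → peak 7
Job 2@5: s1:7  s2:6  s3:0  s4:0  s5:4  s6:0 → peak 7
Job 2@6: s1:7  s2:6  s3:0  s4:0  s5:0  s6:4 → peak 7
Best is Job 2@3, peak 7.

7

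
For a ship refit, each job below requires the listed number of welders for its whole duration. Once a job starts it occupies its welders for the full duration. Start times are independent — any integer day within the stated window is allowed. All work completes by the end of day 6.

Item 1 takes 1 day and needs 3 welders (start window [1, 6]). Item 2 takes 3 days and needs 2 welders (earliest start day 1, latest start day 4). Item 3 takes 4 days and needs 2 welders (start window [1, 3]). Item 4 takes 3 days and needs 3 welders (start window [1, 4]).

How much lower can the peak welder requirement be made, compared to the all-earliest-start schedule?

5

Early-start peak: d1:10  d2:7  d3:7  d4:2  d5:0  d6:0 ⇒ 10.
Leveled (Item 1@1, Item 2@1, Item 3@2, Item 4@4): d1:5  d2:4  d3:4  d4:5  d5:5  d6:3 ⇒ 5.
Reduction 10 − 5 = 5.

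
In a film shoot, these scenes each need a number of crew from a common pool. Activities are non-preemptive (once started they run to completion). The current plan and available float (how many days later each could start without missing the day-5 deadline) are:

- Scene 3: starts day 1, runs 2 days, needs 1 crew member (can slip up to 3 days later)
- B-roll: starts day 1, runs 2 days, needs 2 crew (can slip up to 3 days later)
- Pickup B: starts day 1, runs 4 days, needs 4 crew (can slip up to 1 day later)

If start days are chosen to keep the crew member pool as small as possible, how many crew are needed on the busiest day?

6

Early-start (Scene 3@1, B-roll@1, Pickup B@1) gives peak 7: d1:7  d2:7  d3:4  d4:4  d5:0.
Shift B-roll→3.
Schedule Scene 3@1, B-roll@3, Pickup B@1: d1:5  d2:5  d3:6  d4:6  d5:0 — peak 6.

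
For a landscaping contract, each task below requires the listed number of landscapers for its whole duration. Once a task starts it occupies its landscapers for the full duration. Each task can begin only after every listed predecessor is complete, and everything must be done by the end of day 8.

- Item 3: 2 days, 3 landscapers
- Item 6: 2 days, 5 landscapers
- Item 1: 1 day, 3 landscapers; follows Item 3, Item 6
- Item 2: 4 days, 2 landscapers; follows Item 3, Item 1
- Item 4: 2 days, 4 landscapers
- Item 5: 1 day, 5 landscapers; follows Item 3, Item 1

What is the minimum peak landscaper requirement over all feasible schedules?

Early-start (Item 3@1, Item 6@1, Item 1@3, Item 2@4, Item 4@1, Item 5@4) gives peak 12: d1:12  d2:12  d3:3  d4:7  d5:2  d6:2  d7:2  d8:0.
Shift Item 4→3, Item 5→5.
Schedule Item 3@1, Item 6@1, Item 1@3, Item 2@4, Item 4@3, Item 5@5: d1:8  d2:8  d3:7  d4:6  d5:7  d6:2  d7:2  d8:0 — peak 8.

8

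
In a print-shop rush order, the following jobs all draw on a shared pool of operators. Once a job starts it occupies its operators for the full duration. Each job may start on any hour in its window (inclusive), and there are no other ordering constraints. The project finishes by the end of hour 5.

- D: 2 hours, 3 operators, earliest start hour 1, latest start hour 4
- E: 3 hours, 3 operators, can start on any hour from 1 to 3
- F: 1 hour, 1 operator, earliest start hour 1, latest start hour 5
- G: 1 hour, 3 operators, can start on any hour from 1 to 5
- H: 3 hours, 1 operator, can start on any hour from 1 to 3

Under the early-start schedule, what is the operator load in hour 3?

4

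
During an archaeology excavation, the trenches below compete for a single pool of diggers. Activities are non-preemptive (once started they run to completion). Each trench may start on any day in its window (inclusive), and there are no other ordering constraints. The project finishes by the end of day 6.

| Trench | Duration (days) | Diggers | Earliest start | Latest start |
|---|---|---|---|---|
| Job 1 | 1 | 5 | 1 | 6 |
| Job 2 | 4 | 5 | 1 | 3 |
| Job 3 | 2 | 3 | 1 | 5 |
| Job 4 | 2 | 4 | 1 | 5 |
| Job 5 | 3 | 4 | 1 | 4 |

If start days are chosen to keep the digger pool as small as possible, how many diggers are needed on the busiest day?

Early-start (Job 1@1, Job 2@1, Job 3@1, Job 4@1, Job 5@1) gives peak 21: d1:21  d2:16  d3:9  d4:5  d5:0  d6:0.
Shift Job 2→3, Job 4→2, Job 5→4.
Schedule Job 1@1, Job 2@3, Job 3@1, Job 4@2, Job 5@4: d1:8  d2:7  d3:9  d4:9  d5:9  d6:9 — peak 9.
Total digger-days = 51 over 6 days ⇒ peak ≥ ⌈51/6⌉ = 9, so 9 is optimal.

9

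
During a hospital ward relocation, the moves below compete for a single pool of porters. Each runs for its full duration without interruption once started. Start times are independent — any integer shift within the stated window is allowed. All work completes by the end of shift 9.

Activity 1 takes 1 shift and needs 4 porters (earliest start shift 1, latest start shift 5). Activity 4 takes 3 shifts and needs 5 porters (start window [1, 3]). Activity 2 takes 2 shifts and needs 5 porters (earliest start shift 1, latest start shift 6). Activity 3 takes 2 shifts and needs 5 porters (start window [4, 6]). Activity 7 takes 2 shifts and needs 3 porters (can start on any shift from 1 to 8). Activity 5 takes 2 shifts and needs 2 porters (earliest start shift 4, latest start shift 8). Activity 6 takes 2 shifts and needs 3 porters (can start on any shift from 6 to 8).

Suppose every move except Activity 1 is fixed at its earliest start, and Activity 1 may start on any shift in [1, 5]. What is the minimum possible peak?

Activity 1@1: s1:17  s2:13  s3:5  s4:7  s5:7  s6:3  s7:3  s8:0  s9:0 → peak 17
Activity 1@2: s1:13  s2:17  s3:5  s4:7  s5:7  s6:3  s7:3  s8:0  s9:0 → peak 17
Activity 1@3: s1:13  s2:13  s3:9  s4:7  s5:7  s6:3  s7:3  s8:0  s9:0 → peak 13
Activity 1@4: s1:13  s2:13  s3:5  s4:11  s5:7  s6:3  s7:3  s8:0  s9:0 → peak 13
Activity 1@5: s1:13  s2:13  s3:5  s4:7  s5:11  s6:3  s7:3  s8:0  s9:0 → peak 13
Best is Activity 1@3, peak 13.

13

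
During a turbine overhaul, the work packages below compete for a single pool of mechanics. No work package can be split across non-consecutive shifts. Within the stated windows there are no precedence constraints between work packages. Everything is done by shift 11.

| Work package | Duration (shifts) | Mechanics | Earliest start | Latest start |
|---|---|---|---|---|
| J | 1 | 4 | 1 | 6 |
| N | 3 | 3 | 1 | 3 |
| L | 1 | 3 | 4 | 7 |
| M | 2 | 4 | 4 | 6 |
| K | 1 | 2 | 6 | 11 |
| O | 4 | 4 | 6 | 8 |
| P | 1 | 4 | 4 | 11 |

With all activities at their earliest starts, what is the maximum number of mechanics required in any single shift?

Early-start schedule: J@1, N@1, L@4, M@4, K@6, O@6, P@4.
Load per shift: shift 1: 7, shift 2: 3, shift 3: 3, shift 4: 11, shift 5: 4, shift 6: 6, shift 7: 4, shift 8: 4, shift 9: 4, shift 10: 0, shift 11: 0.
Peak is 11.

11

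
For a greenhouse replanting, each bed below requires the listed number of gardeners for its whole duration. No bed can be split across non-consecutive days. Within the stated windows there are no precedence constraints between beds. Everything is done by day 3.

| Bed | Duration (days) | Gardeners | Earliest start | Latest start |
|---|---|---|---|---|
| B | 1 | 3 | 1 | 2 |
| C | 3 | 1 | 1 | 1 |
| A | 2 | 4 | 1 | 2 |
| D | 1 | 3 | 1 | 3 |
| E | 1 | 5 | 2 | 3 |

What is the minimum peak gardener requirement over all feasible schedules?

8

Early-start (B@1, C@1, A@1, D@1, E@2) gives peak 11: d1:11  d2:10  d3:1.
Shift D→2, E→3.
Schedule B@1, C@1, A@1, D@2, E@3: d1:8  d2:8  d3:6 — peak 8.
Total gardener-days = 22 over 3 days ⇒ peak ≥ ⌈22/3⌉ = 8, so 8 is optimal.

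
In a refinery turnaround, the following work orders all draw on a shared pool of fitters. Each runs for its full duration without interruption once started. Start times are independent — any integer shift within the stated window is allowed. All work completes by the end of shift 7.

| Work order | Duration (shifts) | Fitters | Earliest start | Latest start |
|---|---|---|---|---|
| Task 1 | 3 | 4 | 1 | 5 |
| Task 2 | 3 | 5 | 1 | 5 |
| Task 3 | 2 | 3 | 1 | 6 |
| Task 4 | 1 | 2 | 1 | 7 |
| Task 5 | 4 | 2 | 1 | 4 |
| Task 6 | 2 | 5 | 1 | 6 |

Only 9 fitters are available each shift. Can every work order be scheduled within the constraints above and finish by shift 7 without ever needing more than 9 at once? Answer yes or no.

yes

Schedule Task 1@1, Task 2@1, Task 3@4, Task 4@4, Task 5@4, Task 6@6: s1:9  s2:9  s3:9  s4:7  s5:5  s6:7  s7:7 — peak 9 ≤ 9.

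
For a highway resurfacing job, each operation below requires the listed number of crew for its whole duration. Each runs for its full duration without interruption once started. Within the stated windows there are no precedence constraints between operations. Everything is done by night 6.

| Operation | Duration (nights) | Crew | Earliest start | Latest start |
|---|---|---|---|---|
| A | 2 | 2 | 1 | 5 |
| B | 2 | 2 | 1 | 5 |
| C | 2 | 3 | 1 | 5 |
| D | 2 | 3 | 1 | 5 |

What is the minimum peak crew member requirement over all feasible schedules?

Early-start (A@1, B@1, C@1, D@1) gives peak 10: n1:10  n2:10  n3:0  n4:0  n5:0  n6:0.
Shift C→3, D→5.
Schedule A@1, B@1, C@3, D@5: n1:4  n2:4  n3:3  n4:3  n5:3  n6:3 — peak 4.
Total crew member-nights = 20 over 6 nights ⇒ peak ≥ ⌈20/6⌉ = 4, so 4 is optimal.

4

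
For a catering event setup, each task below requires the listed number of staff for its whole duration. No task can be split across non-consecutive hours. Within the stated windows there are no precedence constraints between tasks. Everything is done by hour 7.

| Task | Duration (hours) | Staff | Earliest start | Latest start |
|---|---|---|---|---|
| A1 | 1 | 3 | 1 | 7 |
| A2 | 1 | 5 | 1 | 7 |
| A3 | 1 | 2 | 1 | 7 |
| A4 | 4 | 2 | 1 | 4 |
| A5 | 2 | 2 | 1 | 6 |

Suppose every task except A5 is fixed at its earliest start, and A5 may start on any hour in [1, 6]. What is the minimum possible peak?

A5@1: h1:14  h2:4  h3:2  h4:2  h5:0  h6:0  h7:0 → peak 14
A5@2: h1:12  h2:4  h3:4  h4:2  h5:0  h6:0  h7:0 → peak 12
A5@3: h1:12  h2:2  h3:4  h4:4  h5:0  h6:0  h7:0 → peak 12
A5@4: h1:12  h2:2  h3:2  h4:4  h5:2  h6:0  h7:0 → peak 12
A5@5: h1:12  h2:2  h3:2  h4:2  h5:2  h6:2  h7:0 → peak 12
A5@6: h1:12  h2:2  h3:2  h4:2  h5:0  h6:2  h7:2 → peak 12
Best is A5@2, peak 12.

12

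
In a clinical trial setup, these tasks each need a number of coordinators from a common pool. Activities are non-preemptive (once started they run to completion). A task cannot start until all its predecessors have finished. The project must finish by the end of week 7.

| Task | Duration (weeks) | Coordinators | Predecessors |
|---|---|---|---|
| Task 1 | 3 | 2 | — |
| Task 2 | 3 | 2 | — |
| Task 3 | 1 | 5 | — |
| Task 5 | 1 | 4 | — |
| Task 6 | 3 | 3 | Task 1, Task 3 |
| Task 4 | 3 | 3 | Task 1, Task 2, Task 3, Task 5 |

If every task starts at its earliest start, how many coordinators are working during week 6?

At early start, week 6 has: Task 6, Task 4.
Demand: 3 + 3 = 6.

6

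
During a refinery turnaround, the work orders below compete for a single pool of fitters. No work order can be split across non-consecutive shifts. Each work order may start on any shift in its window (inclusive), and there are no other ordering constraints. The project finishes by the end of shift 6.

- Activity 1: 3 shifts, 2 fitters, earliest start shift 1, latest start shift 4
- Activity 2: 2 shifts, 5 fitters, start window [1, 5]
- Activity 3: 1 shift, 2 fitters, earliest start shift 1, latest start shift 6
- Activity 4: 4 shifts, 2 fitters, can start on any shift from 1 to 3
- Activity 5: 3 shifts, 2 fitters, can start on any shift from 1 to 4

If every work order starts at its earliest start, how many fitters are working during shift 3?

At early start, shift 3 has: Activity 1, Activity 4, Activity 5.
Demand: 2 + 2 + 2 = 6.

6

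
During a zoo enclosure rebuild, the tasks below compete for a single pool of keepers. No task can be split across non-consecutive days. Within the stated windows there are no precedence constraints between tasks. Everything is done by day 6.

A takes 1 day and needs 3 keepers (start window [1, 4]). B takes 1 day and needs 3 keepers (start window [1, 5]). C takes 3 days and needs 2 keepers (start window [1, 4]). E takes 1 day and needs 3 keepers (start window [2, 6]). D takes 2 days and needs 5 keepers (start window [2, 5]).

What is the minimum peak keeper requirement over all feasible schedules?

Early-start (A@1, B@1, C@1, E@2, D@2) gives peak 10: d1:8  d2:10  d3:7  d4:0  d5:0  d6:0.
Shift B→2, E→3, D→4.
Schedule A@1, B@2, C@1, E@3, D@4: d1:5  d2:5  d3:5  d4:5  d5:5  d6:0 — peak 5.
Total keeper-days = 25 over 6 days ⇒ peak ≥ ⌈25/6⌉ = 5, so 5 is optimal.

5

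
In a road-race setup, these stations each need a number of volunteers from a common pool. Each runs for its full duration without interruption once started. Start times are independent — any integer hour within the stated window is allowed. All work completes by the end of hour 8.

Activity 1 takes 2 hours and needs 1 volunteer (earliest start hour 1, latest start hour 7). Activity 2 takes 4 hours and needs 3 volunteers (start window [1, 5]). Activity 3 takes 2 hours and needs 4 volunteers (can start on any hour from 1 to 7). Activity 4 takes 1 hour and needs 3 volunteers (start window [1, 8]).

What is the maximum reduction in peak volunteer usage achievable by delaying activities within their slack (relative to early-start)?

7

Early-start peak: h1:11  h2:8  h3:3  h4:3  h5:0  h6:0  h7:0  h8:0 ⇒ 11.
Leveled (Activity 1@1, Activity 2@1, Activity 3@5, Activity 4@7): h1:4  h2:4  h3:3  h4:3  h5:4  h6:4  h7:3  h8:0 ⇒ 4.
Reduction 11 − 4 = 7.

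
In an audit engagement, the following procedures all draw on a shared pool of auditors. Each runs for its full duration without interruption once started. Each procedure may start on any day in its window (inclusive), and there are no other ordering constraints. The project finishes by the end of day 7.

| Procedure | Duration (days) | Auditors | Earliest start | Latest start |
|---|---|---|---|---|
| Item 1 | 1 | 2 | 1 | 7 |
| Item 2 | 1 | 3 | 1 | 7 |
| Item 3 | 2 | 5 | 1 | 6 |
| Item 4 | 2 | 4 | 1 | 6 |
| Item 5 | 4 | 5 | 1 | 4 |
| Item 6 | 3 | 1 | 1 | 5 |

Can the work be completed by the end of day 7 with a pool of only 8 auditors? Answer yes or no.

no

The minimum achievable peak is 9; 8 < 9, so no feasible schedule stays within the cap.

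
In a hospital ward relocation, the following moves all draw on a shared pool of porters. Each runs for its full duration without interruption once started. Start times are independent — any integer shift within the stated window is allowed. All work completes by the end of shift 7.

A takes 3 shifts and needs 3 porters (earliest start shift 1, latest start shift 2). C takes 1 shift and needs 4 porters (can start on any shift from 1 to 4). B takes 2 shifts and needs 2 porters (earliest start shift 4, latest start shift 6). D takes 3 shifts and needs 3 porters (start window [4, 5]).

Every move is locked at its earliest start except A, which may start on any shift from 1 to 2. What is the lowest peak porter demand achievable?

7

A@1: s1:7  s2:3  s3:3  s4:5  s5:5  s6:3  s7:0 → peak 7
A@2: s1:4  s2:3  s3:3  s4:8  s5:5  s6:3  s7:0 → peak 8
Best is A@1, peak 7.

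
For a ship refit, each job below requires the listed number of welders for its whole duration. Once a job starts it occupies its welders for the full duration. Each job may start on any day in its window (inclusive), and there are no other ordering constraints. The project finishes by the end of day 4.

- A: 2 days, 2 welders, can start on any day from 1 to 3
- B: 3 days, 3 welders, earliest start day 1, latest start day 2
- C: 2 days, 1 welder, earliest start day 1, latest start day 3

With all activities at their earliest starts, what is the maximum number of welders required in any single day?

6

Early-start schedule: A@1, B@1, C@1.
Load per day: day 1: 6, day 2: 6, day 3: 3, day 4: 0.
Peak is 6.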